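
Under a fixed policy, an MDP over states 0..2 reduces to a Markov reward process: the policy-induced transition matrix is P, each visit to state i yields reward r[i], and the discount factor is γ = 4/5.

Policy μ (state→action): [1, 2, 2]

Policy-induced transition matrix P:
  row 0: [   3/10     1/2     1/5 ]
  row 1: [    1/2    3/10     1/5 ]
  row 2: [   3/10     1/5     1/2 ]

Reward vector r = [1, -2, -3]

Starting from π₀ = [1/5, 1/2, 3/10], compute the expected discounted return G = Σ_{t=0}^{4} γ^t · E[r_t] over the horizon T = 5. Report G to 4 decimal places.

t=0: π = [0.2000, 0.5000, 0.3000], E[r] = -1.7000, γ^t·E[r] = -1.700000, running G = -1.700000
t=1: π = [0.4000, 0.3100, 0.2900], E[r] = -1.0900, γ^t·E[r] = -0.872000, running G = -2.572000
t=2: π = [0.3620, 0.3510, 0.2870], E[r] = -1.2010, γ^t·E[r] = -0.768640, running G = -3.340640
t=3: π = [0.3702, 0.3437, 0.2861], E[r] = -1.1755, γ^t·E[r] = -0.601856, running G = -3.942496
t=4: π = [0.3687, 0.3454, 0.2858], E[r] = -1.1796, γ^t·E[r] = -0.483168, running G = -4.425664

G = -4.4257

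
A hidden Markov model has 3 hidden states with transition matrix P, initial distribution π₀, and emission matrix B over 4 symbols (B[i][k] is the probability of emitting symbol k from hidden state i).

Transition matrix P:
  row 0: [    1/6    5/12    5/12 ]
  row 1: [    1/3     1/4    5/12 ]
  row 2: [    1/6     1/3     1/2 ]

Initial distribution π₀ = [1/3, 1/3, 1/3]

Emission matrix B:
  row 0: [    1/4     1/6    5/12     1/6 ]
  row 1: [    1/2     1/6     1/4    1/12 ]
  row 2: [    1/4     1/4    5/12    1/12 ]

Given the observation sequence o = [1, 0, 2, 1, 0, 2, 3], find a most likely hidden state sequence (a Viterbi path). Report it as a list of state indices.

path = [2, 1, 2, 2, 1, 2, 2]

t=0: δ = [5.556e-02, 5.556e-02, 8.333e-02]  (obs o_0=1)
t=1: δ = [4.630e-03, 1.389e-02, 1.042e-02]  ψ = [1, 2, 2]  (obs o_1=0)
t=2: δ = [1.929e-03, 8.681e-04, 2.411e-03]  ψ = [1, 1, 1]  (obs o_2=2)
t=3: δ = [6.698e-05, 1.340e-04, 3.014e-04]  ψ = [2, 0, 2]  (obs o_3=1)
t=4: δ = [1.256e-05, 5.023e-05, 3.768e-05]  ψ = [2, 2, 2]  (obs o_4=0)
t=5: δ = [6.977e-06, 3.140e-06, 8.721e-06]  ψ = [1, 1, 1]  (obs o_5=2)
t=6: δ = [2.423e-07, 2.423e-07, 3.634e-07]  ψ = [2, 0, 2]  (obs o_6=3)
backtrack: best end state = 2; path = [2, 1, 2, 2, 1, 2, 2]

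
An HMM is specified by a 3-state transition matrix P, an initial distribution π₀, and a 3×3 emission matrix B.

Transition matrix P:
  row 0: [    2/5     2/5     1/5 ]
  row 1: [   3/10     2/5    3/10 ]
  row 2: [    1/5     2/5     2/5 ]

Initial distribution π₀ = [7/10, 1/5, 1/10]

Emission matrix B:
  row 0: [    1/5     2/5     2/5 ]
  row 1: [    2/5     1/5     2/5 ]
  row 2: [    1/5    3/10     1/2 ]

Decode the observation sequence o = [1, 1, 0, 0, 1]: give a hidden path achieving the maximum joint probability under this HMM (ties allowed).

path = [0, 0, 1, 1, 0]

t=0: δ = [2.800e-01, 4.000e-02, 3.000e-02]  (obs o_0=1)
t=1: δ = [4.480e-02, 2.240e-02, 1.680e-02]  ψ = [0, 0, 0]  (obs o_1=1)
t=2: δ = [3.584e-03, 7.168e-03, 1.792e-03]  ψ = [0, 0, 0]  (obs o_2=0)
t=3: δ = [4.301e-04, 1.147e-03, 4.301e-04]  ψ = [1, 1, 1]  (obs o_3=0)
t=4: δ = [1.376e-04, 9.175e-05, 1.032e-04]  ψ = [1, 1, 1]  (obs o_4=1)
backtrack: best end state = 0; path = [0, 0, 1, 1, 0]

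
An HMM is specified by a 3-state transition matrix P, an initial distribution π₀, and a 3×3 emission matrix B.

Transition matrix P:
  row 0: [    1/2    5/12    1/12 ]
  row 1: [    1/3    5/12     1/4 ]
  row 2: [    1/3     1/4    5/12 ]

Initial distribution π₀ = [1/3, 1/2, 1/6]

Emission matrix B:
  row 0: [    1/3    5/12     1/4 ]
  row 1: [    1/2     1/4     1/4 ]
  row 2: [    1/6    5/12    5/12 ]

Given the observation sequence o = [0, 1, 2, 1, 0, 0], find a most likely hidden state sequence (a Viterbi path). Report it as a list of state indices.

path = [1, 0, 0, 0, 1, 1]

t=0: δ = [1.111e-01, 2.500e-01, 2.778e-02]  (obs o_0=0)
t=1: δ = [3.472e-02, 2.604e-02, 2.604e-02]  ψ = [1, 1, 1]  (obs o_1=1)
t=2: δ = [4.340e-03, 3.617e-03, 4.521e-03]  ψ = [0, 0, 2]  (obs o_2=2)
t=3: δ = [9.042e-04, 4.521e-04, 7.849e-04]  ψ = [0, 0, 2]  (obs o_3=1)
t=4: δ = [1.507e-04, 1.884e-04, 5.451e-05]  ψ = [0, 0, 2]  (obs o_4=0)
t=5: δ = [2.512e-05, 3.925e-05, 7.849e-06]  ψ = [0, 1, 1]  (obs o_5=0)
backtrack: best end state = 1; path = [1, 0, 0, 0, 1, 1]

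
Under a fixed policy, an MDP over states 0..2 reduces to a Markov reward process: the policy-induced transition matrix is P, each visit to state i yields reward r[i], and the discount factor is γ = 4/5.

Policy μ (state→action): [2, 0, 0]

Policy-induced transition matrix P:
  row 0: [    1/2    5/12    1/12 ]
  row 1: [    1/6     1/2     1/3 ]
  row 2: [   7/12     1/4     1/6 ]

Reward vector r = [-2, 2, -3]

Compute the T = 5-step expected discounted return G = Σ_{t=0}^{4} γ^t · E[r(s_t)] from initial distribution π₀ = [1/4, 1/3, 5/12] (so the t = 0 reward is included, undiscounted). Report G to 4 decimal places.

t=0: π = [0.2500, 0.3333, 0.4167], E[r] = -1.0833, γ^t·E[r] = -1.083333, running G = -1.083333
t=1: π = [0.4236, 0.3750, 0.2014], E[r] = -0.7014, γ^t·E[r] = -0.561111, running G = -1.644444
t=2: π = [0.3918, 0.4144, 0.1939], E[r] = -0.5365, γ^t·E[r] = -0.343333, running G = -1.987778
t=3: π = [0.3780, 0.4189, 0.2031], E[r] = -0.5275, γ^t·E[r] = -0.270099, running G = -2.257877
t=4: π = [0.3773, 0.4177, 0.2050], E[r] = -0.5341, γ^t·E[r] = -0.218754, running G = -2.476630

G = -2.4766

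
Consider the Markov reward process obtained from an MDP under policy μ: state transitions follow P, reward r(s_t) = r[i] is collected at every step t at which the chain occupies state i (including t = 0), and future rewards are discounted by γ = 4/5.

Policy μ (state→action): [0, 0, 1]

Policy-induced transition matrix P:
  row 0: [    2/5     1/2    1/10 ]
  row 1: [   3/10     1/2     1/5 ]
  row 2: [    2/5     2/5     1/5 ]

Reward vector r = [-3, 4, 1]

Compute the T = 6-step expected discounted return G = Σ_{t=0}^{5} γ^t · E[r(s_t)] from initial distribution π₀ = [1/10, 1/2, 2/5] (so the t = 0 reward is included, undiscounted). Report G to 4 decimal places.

t=0: π = [0.1000, 0.5000, 0.4000], E[r] = 2.1000, γ^t·E[r] = 2.100000, running G = 2.100000
t=1: π = [0.3500, 0.4600, 0.1900], E[r] = 0.9800, γ^t·E[r] = 0.784000, running G = 2.884000
t=2: π = [0.3540, 0.4810, 0.1650], E[r] = 1.0270, γ^t·E[r] = 0.657280, running G = 3.541280
t=3: π = [0.3519, 0.4835, 0.1646], E[r] = 1.0429, γ^t·E[r] = 0.533965, running G = 4.075245
t=4: π = [0.3517, 0.4835, 0.1648], E[r] = 1.0440, γ^t·E[r] = 0.427631, running G = 4.502875
t=5: π = [0.3516, 0.4835, 0.1648], E[r] = 1.0440, γ^t·E[r] = 0.342089, running G = 4.844964

G = 4.8450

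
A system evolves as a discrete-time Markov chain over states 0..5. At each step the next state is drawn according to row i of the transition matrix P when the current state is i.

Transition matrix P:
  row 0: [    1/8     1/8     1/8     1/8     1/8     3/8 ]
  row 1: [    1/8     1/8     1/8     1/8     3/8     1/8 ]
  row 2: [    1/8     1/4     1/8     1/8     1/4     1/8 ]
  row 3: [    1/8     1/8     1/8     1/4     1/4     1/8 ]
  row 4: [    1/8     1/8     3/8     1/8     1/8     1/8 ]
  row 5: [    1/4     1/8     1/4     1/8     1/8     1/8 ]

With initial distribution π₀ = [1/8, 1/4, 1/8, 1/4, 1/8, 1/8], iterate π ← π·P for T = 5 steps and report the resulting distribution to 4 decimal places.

π = [0.1452, 0.1496, 0.1964, 0.1429, 0.2048, 0.1613]

t=0: π = [0.1250, 0.2500, 0.1250, 0.2500, 0.1250, 0.1250]
t=1: π = [0.1406, 0.1406, 0.1719, 0.1563, 0.2344, 0.1563]
t=2: π = [0.1445, 0.1465, 0.2031, 0.1445, 0.2012, 0.1602]
t=3: π = [0.1450, 0.1504, 0.1953, 0.1431, 0.2051, 0.1611]
t=4: π = [0.1451, 0.1494, 0.1964, 0.1429, 0.2049, 0.1613]
t=5: π = [0.1452, 0.1496, 0.1964, 0.1429, 0.2048, 0.1613]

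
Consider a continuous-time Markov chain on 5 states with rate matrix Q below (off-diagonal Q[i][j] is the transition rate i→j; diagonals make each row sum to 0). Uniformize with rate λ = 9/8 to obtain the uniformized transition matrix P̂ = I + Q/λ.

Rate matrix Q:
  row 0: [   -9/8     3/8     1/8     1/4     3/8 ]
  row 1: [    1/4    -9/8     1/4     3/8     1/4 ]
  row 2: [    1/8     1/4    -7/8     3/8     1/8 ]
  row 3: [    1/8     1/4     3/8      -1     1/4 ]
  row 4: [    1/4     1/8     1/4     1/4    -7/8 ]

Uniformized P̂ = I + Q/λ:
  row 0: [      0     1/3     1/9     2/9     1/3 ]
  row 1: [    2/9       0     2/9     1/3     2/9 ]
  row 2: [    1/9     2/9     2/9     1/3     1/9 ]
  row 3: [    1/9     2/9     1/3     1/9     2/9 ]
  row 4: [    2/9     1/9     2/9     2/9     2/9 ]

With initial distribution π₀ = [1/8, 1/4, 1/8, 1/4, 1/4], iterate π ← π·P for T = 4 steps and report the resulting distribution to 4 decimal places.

t=0: π = [0.1250, 0.2500, 0.1250, 0.2500, 0.2500]
t=1: π = [0.1528, 0.1528, 0.2361, 0.2361, 0.2222]
t=2: π = [0.1358, 0.1806, 0.2315, 0.2392, 0.2130]
t=3: π = [0.1397, 0.1735, 0.2337, 0.2414, 0.2116]
t=4: π = [0.1384, 0.1757, 0.2335, 0.2406, 0.2118]

π = [0.1384, 0.1757, 0.2335, 0.2406, 0.2118]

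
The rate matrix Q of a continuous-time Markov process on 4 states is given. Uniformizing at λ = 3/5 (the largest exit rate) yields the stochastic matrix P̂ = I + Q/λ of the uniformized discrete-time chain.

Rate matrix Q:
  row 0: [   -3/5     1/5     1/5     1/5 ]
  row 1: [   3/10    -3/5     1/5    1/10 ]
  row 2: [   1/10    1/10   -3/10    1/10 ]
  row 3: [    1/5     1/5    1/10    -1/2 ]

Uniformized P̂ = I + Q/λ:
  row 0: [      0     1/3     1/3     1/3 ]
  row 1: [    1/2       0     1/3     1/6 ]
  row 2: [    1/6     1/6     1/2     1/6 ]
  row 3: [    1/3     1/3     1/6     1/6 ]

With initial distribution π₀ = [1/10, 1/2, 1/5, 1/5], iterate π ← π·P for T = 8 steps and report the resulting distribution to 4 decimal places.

π = [0.2306, 0.2052, 0.3590, 0.2052]

t=0: π = [0.1000, 0.5000, 0.2000, 0.2000]
t=1: π = [0.3500, 0.1333, 0.3333, 0.1833]
t=2: π = [0.1833, 0.2333, 0.3583, 0.2250]
t=3: π = [0.2514, 0.1958, 0.3556, 0.1972]
t=4: π = [0.2229, 0.2088, 0.3597, 0.2086]
t=5: π = [0.2339, 0.2038, 0.3585, 0.2038]
t=6: π = [0.2296, 0.2057, 0.3591, 0.2056]
t=7: π = [0.2312, 0.2049, 0.3589, 0.2049]
t=8: π = [0.2306, 0.2052, 0.3590, 0.2052]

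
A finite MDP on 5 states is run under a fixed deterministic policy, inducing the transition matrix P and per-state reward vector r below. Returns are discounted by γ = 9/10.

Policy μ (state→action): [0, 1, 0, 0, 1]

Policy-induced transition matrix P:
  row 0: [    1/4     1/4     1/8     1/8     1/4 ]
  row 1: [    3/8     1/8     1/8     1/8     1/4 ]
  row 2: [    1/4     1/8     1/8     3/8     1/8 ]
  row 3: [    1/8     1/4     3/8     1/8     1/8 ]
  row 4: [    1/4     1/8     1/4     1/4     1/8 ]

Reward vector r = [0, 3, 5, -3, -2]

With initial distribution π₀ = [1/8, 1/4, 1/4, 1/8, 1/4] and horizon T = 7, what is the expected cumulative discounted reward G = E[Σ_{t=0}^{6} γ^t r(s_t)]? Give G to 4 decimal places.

t=0: π = [0.1250, 0.2500, 0.2500, 0.1250, 0.2500], E[r] = 1.1250, γ^t·E[r] = 1.125000, running G = 1.125000
t=1: π = [0.2656, 0.1563, 0.1875, 0.2188, 0.1719], E[r] = 0.4063, γ^t·E[r] = 0.365625, running G = 1.490625
t=2: π = [0.2422, 0.1855, 0.2012, 0.1934, 0.1777], E[r] = 0.6270, γ^t·E[r] = 0.507832, running G = 1.998457
t=3: π = [0.2490, 0.1794, 0.1956, 0.1975, 0.1785], E[r] = 0.5667, γ^t·E[r] = 0.413088, running G = 2.411545
t=4: π = [0.2477, 0.1808, 0.1967, 0.1962, 0.1786], E[r] = 0.5802, γ^t·E[r] = 0.380649, running G = 2.792194
t=5: π = [0.2481, 0.1805, 0.1964, 0.1965, 0.1786], E[r] = 0.5767, γ^t·E[r] = 0.340541, running G = 3.132736
t=6: π = [0.2480, 0.1806, 0.1964, 0.1964, 0.1786], E[r] = 0.5776, γ^t·E[r] = 0.306934, running G = 3.439670

G = 3.4397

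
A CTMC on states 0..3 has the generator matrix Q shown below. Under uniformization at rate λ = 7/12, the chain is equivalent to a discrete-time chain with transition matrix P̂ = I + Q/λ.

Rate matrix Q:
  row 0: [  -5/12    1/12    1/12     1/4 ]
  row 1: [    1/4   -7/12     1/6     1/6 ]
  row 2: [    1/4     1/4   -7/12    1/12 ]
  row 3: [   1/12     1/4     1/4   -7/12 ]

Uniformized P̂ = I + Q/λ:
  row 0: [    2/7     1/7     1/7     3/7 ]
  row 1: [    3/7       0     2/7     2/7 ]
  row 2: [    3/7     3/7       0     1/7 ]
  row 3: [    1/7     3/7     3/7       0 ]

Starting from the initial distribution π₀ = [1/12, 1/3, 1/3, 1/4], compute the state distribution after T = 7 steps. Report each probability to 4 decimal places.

π = [0.3166, 0.2367, 0.2130, 0.2337]

t=0: π = [0.0833, 0.3333, 0.3333, 0.2500]
t=1: π = [0.3452, 0.2619, 0.2143, 0.1786]
t=2: π = [0.3282, 0.2177, 0.2007, 0.2534]
t=3: π = [0.3093, 0.2415, 0.2177, 0.2315]
t=4: π = [0.3182, 0.2367, 0.2124, 0.2326]
t=5: π = [0.3166, 0.2362, 0.2128, 0.2344]
t=6: π = [0.3164, 0.2369, 0.2132, 0.2336]
t=7: π = [0.3166, 0.2367, 0.2130, 0.2337]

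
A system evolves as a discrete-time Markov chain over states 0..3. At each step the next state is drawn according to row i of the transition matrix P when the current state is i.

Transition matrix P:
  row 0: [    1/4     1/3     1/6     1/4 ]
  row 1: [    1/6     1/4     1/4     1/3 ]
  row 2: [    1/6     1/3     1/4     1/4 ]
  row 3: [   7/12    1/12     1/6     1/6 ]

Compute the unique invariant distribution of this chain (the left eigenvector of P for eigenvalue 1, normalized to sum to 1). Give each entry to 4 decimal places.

Balance equations π_j = Σ_i π_i·P[i][j]:
  π_0 = 1/4·π_0 + 1/6·π_1 + 1/6·π_2 + 7/12·π_3
  π_1 = 1/3·π_0 + 1/4·π_1 + 1/3·π_2 + 1/12·π_3
  π_2 = 1/6·π_0 + 1/4·π_1 + 1/4·π_2 + 1/6·π_3
  normalize: π_0 + π_1 + π_2 + π_3 = 1
Solving the linear system gives exactly π = [13/44, 1/4, 9/44, 1/4].

π = [0.2955, 0.2500, 0.2045, 0.2500]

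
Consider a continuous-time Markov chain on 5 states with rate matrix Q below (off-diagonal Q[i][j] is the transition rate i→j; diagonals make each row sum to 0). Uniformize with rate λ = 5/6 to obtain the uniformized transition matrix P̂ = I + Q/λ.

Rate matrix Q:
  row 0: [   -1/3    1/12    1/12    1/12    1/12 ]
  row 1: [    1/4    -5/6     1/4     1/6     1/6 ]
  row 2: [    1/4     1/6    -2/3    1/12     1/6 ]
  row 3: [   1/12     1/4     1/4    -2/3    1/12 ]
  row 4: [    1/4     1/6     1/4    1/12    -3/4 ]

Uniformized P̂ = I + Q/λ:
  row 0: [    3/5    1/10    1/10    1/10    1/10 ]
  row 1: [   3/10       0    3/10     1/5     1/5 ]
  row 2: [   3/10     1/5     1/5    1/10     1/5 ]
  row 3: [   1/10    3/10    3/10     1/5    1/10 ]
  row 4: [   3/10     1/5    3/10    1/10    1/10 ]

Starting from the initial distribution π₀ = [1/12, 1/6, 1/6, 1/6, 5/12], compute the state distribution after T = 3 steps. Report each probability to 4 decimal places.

π = [0.3821, 0.1472, 0.2063, 0.1280, 0.1364]

t=0: π = [0.0833, 0.1667, 0.1667, 0.1667, 0.4167]
t=1: π = [0.2917, 0.1750, 0.2667, 0.1333, 0.1333]
t=2: π = [0.3608, 0.1492, 0.2150, 0.1308, 0.1442]
t=3: π = [0.3821, 0.1472, 0.2063, 0.1280, 0.1364]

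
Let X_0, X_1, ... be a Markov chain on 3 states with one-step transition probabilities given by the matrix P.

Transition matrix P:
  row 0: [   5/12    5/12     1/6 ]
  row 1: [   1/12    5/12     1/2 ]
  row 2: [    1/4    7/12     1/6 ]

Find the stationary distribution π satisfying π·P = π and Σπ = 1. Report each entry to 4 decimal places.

Balance equations π_j = Σ_i π_i·P[i][j]:
  π_0 = 5/12·π_0 + 1/12·π_1 + 1/4·π_2
  π_1 = 5/12·π_0 + 5/12·π_1 + 7/12·π_2
  normalize: π_0 + π_1 + π_2 = 1
Solving the linear system gives exactly π = [7/34, 8/17, 11/34].

π = [0.2059, 0.4706, 0.3235]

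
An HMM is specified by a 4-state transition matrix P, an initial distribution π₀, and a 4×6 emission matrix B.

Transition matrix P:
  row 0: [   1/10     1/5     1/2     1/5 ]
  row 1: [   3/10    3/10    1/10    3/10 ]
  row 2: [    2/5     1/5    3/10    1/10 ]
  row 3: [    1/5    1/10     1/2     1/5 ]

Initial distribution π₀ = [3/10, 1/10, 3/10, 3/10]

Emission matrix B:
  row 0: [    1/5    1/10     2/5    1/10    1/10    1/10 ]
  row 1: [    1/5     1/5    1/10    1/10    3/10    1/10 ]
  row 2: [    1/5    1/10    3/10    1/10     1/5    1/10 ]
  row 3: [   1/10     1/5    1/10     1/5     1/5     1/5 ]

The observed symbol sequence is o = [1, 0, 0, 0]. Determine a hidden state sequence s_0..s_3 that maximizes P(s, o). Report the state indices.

t=0: δ = [3.000e-02, 2.000e-02, 3.000e-02, 6.000e-02]  (obs o_0=1)
t=1: δ = [2.400e-03, 1.200e-03, 6.000e-03, 1.200e-03]  ψ = [2, 0, 3, 3]  (obs o_1=0)
t=2: δ = [4.800e-04, 2.400e-04, 3.600e-04, 6.000e-05]  ψ = [2, 2, 2, 2]  (obs o_2=0)
t=3: δ = [2.880e-05, 1.920e-05, 4.800e-05, 9.600e-06]  ψ = [2, 0, 0, 0]  (obs o_3=0)
backtrack: best end state = 2; path = [3, 2, 0, 2]

path = [3, 2, 0, 2]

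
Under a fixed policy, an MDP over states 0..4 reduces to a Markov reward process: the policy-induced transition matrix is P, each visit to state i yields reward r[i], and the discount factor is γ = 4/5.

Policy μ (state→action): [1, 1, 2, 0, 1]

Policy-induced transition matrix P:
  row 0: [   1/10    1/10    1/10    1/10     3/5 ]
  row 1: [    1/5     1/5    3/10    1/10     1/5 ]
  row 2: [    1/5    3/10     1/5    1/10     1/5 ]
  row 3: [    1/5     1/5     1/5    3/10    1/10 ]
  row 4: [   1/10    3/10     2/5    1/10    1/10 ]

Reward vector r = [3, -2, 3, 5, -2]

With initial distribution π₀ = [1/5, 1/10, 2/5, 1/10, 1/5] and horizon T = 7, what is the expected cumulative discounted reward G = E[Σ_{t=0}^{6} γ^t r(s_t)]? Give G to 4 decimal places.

t=0: π = [0.2000, 0.1000, 0.4000, 0.1000, 0.2000], E[r] = 1.7000, γ^t·E[r] = 1.700000, running G = 1.700000
t=1: π = [0.1600, 0.2400, 0.2300, 0.1200, 0.2500], E[r] = 0.7900, γ^t·E[r] = 0.632000, running G = 2.332000
t=2: π = [0.1590, 0.2320, 0.2580, 0.1240, 0.2270], E[r] = 0.9530, γ^t·E[r] = 0.609920, running G = 2.941920
t=3: π = [0.1614, 0.2326, 0.2527, 0.1248, 0.2285], E[r] = 0.9441, γ^t·E[r] = 0.483379, running G = 3.425299
t=4: π = [0.1610, 0.2320, 0.2528, 0.1250, 0.2292], E[r] = 0.9439, γ^t·E[r] = 0.386609, running G = 3.811908
t=5: π = [0.1610, 0.2321, 0.2529, 0.1250, 0.2290], E[r] = 0.9445, γ^t·E[r] = 0.309507, running G = 4.121415
t=6: π = [0.1610, 0.2321, 0.2529, 0.1250, 0.2290], E[r] = 0.9446, γ^t·E[r] = 0.247610, running G = 4.369025

G = 4.3690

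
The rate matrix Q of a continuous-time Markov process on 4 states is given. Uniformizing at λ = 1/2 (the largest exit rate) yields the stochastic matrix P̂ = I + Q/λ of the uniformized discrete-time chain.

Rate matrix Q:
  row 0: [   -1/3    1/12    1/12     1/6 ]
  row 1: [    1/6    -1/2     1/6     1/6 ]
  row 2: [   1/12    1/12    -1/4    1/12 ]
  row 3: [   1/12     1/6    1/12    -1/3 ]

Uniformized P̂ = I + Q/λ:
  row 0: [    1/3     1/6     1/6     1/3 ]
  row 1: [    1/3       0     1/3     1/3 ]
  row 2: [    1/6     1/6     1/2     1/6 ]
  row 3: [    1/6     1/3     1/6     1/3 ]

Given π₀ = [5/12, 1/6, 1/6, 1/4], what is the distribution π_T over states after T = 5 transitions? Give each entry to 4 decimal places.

π = [0.2368, 0.1835, 0.2954, 0.2843]

t=0: π = [0.4167, 0.1667, 0.1667, 0.2500]
t=1: π = [0.2639, 0.1806, 0.2500, 0.3056]
t=2: π = [0.2407, 0.1875, 0.2801, 0.2917]
t=3: π = [0.2380, 0.1840, 0.2913, 0.2867]
t=4: π = [0.2370, 0.1838, 0.2944, 0.2848]
t=5: π = [0.2368, 0.1835, 0.2954, 0.2843]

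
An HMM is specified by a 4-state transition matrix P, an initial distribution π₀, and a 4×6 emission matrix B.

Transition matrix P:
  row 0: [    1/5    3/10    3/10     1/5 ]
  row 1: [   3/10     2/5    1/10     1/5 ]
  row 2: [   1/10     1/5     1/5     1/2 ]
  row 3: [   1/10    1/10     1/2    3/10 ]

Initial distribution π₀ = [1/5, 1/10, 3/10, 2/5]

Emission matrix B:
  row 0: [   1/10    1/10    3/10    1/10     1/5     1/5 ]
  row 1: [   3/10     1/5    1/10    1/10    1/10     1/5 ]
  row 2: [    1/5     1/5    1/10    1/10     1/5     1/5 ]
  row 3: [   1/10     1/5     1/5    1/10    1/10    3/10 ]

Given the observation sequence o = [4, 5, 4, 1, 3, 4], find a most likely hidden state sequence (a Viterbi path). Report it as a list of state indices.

t=0: δ = [4.000e-02, 1.000e-02, 6.000e-02, 4.000e-02]  (obs o_0=4)
t=1: δ = [1.600e-03, 2.400e-03, 4.000e-03, 9.000e-03]  ψ = [0, 0, 3, 2]  (obs o_1=5)
t=2: δ = [1.800e-04, 9.600e-05, 9.000e-04, 2.700e-04]  ψ = [3, 1, 3, 3]  (obs o_2=4)
t=3: δ = [9.000e-06, 3.600e-05, 3.600e-05, 9.000e-05]  ψ = [2, 2, 2, 2]  (obs o_3=1)
t=4: δ = [1.080e-06, 1.440e-06, 4.500e-06, 2.700e-06]  ψ = [1, 1, 3, 3]  (obs o_4=3)
t=5: δ = [9.000e-08, 9.000e-08, 2.700e-07, 2.250e-07]  ψ = [2, 2, 3, 2]  (obs o_5=4)
backtrack: best end state = 2; path = [2, 3, 2, 3, 3, 2]

path = [2, 3, 2, 3, 3, 2]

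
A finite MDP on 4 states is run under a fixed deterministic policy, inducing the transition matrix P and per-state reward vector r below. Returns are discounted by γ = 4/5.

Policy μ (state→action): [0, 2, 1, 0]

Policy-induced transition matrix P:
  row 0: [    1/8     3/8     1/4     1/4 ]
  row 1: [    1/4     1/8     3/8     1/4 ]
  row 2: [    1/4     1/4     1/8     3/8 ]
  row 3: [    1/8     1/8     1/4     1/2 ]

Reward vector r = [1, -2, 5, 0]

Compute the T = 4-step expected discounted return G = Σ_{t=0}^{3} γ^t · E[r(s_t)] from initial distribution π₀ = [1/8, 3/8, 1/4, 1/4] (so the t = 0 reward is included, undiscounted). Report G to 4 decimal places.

t=0: π = [0.1250, 0.3750, 0.2500, 0.2500], E[r] = 0.6250, γ^t·E[r] = 0.625000, running G = 0.625000
t=1: π = [0.2031, 0.1875, 0.2656, 0.3438], E[r] = 1.1563, γ^t·E[r] = 0.925000, running G = 1.550000
t=2: π = [0.1816, 0.2090, 0.2402, 0.3691], E[r] = 0.9648, γ^t·E[r] = 0.617500, running G = 2.167500
t=3: π = [0.1812, 0.2004, 0.2461, 0.3723], E[r] = 1.0107, γ^t·E[r] = 0.517500, running G = 2.685000

G = 2.6850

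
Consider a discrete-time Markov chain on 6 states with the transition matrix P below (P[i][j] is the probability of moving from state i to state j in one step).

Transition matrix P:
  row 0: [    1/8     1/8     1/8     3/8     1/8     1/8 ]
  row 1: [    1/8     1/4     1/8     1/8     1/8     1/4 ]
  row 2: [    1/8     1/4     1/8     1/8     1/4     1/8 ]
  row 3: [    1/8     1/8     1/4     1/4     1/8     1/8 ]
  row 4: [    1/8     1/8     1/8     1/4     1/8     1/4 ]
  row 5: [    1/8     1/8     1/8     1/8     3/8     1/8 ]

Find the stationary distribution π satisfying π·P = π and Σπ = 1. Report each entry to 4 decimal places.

π = [0.1250, 0.1644, 0.1506, 0.2051, 0.1860, 0.1688]

Balance equations π_j = Σ_i π_i·P[i][j]:
  π_0 = 1/8·π_0 + 1/8·π_1 + 1/8·π_2 + 1/8·π_3 + 1/8·π_4 + 1/8·π_5
  π_1 = 1/8·π_0 + 1/4·π_1 + 1/4·π_2 + 1/8·π_3 + 1/8·π_4 + 1/8·π_5
  π_2 = 1/8·π_0 + 1/8·π_1 + 1/8·π_2 + 1/4·π_3 + 1/8·π_4 + 1/8·π_5
  π_3 = 3/8·π_0 + 1/8·π_1 + 1/8·π_2 + 1/4·π_3 + 1/4·π_4 + 1/8·π_5
  π_4 = 1/8·π_0 + 1/8·π_1 + 1/4·π_2 + 1/8·π_3 + 1/8·π_4 + 3/8·π_5
  normalize: π_0 + π_1 + π_2 + π_3 + π_4 + π_5 = 1
Solving the linear system gives exactly π = [1/8, 2657/16164, 2435/16164, 829/4041, 3007/16164, 1819/10776].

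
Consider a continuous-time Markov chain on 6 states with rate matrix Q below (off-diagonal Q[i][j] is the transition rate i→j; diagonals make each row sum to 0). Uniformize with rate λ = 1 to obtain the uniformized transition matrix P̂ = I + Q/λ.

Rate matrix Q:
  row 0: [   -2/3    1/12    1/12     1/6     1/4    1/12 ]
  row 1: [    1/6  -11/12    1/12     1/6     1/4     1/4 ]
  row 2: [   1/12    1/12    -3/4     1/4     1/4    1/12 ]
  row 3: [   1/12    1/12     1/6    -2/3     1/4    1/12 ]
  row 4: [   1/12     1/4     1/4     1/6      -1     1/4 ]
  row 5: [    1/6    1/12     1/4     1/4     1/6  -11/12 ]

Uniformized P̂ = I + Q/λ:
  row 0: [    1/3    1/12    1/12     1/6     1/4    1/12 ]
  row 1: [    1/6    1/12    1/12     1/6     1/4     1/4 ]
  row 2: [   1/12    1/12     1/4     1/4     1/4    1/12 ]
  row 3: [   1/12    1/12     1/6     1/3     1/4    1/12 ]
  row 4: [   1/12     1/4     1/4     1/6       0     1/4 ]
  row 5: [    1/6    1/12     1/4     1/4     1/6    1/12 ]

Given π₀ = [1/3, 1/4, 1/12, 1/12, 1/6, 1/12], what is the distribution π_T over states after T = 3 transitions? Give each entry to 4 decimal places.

π = [0.1428, 0.1145, 0.1862, 0.2305, 0.1920, 0.1340]

t=0: π = [0.3333, 0.2500, 0.0833, 0.0833, 0.1667, 0.0833]
t=1: π = [0.1944, 0.1111, 0.1458, 0.1944, 0.2014, 0.1528]
t=2: π = [0.1539, 0.1169, 0.1829, 0.2240, 0.1869, 0.1354]
t=3: π = [0.1428, 0.1145, 0.1862, 0.2305, 0.1920, 0.1340]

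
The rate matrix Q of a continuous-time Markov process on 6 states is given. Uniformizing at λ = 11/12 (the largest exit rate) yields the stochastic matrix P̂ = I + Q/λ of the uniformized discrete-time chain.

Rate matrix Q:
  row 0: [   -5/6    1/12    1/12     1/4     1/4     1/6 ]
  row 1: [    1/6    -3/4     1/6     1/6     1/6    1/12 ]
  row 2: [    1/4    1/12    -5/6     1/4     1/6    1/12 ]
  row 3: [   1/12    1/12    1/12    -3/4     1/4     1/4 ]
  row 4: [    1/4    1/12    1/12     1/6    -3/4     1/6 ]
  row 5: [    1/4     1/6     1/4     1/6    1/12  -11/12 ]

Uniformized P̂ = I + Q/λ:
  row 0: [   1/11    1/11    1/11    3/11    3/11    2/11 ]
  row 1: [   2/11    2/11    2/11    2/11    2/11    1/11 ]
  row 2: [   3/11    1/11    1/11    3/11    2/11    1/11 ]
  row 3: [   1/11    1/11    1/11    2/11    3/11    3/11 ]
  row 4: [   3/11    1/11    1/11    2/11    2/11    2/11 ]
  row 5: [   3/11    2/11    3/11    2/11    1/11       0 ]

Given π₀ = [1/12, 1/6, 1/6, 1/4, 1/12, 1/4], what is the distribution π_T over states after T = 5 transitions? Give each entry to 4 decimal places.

π = [0.1895, 0.1151, 0.1289, 0.2108, 0.2045, 0.1513]

t=0: π = [0.0833, 0.1667, 0.1667, 0.2500, 0.0833, 0.2500]
t=1: π = [0.1970, 0.1288, 0.1515, 0.2045, 0.1894, 0.1288]
t=2: π = [0.1880, 0.1143, 0.1260, 0.2135, 0.2066, 0.1515]
t=3: π = [0.1893, 0.1151, 0.1289, 0.2104, 0.2045, 0.1518]
t=4: π = [0.1896, 0.1152, 0.1290, 0.2107, 0.2044, 0.1512]
t=5: π = [0.1895, 0.1151, 0.1289, 0.2108, 0.2045, 0.1513]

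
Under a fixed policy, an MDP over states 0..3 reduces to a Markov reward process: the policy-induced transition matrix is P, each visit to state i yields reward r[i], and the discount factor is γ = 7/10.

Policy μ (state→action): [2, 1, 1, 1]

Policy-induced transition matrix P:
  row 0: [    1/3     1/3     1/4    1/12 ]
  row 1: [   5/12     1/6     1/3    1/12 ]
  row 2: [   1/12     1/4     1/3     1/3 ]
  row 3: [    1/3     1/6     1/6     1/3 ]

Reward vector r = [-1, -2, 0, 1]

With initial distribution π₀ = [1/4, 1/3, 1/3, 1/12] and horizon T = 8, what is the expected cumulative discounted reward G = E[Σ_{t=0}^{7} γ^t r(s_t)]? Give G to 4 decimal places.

G = -2.0229

t=0: π = [0.2500, 0.3333, 0.3333, 0.0833], E[r] = -0.8333, γ^t·E[r] = -0.833333, running G = -0.833333
t=1: π = [0.2778, 0.2361, 0.2986, 0.1875], E[r] = -0.5625, γ^t·E[r] = -0.393750, running G = -1.227083
t=2: π = [0.2784, 0.2378, 0.2789, 0.2049], E[r] = -0.5492, γ^t·E[r] = -0.269103, running G = -1.496186
t=3: π = [0.2834, 0.2363, 0.2760, 0.2043], E[r] = -0.5517, γ^t·E[r] = -0.189249, running G = -1.685435
t=4: π = [0.2840, 0.2369, 0.2757, 0.2034], E[r] = -0.5544, γ^t·E[r] = -0.133119, running G = -1.818554
t=5: π = [0.2842, 0.2370, 0.2758, 0.2031], E[r] = -0.5550, γ^t·E[r] = -0.093281, running G = -1.911835
t=6: π = [0.2841, 0.2370, 0.2758, 0.2030], E[r] = -0.5551, γ^t·E[r] = -0.065307, running G = -1.977142
t=7: π = [0.2841, 0.2370, 0.2758, 0.2030], E[r] = -0.5551, γ^t·E[r] = -0.045715, running G = -2.022857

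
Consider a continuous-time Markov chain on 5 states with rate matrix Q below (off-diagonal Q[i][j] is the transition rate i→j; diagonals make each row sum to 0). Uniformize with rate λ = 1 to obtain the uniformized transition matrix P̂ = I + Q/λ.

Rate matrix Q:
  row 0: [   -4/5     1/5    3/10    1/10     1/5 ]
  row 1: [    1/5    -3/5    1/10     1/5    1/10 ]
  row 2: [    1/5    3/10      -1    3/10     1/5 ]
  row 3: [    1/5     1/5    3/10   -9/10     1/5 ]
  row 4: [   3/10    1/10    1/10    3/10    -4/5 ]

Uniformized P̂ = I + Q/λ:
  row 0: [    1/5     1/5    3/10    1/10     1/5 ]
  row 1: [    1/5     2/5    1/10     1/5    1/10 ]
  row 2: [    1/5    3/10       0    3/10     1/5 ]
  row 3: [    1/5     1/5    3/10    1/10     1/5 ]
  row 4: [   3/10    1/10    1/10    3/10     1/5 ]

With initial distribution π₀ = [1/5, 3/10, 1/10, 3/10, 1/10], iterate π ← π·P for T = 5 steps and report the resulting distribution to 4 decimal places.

π = [0.2175, 0.2488, 0.1656, 0.1929, 0.1751]

t=0: π = [0.2000, 0.3000, 0.1000, 0.3000, 0.1000]
t=1: π = [0.2100, 0.2600, 0.1900, 0.1700, 0.1700]
t=2: π = [0.2170, 0.2540, 0.1570, 0.1980, 0.1740]
t=3: π = [0.2174, 0.2491, 0.1673, 0.1916, 0.1746]
t=4: π = [0.2175, 0.2491, 0.1651, 0.1933, 0.1751]
t=5: π = [0.2175, 0.2488, 0.1656, 0.1929, 0.1751]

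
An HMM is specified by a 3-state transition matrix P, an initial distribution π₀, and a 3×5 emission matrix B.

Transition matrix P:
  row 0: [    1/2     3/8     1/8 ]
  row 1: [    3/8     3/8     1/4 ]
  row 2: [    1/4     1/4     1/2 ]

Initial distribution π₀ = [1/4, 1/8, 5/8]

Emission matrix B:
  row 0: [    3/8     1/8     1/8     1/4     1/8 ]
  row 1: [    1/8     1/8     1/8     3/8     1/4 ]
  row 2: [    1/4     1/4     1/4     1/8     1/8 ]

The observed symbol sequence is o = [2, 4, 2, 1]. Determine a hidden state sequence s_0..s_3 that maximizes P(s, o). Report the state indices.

path = [2, 2, 2, 2]

t=0: δ = [3.125e-02, 1.562e-02, 1.562e-01]  (obs o_0=2)
t=1: δ = [4.883e-03, 9.766e-03, 9.766e-03]  ψ = [2, 2, 2]  (obs o_1=4)
t=2: δ = [4.578e-04, 4.578e-04, 1.221e-03]  ψ = [1, 1, 2]  (obs o_2=2)
t=3: δ = [3.815e-05, 3.815e-05, 1.526e-04]  ψ = [2, 2, 2]  (obs o_3=1)
backtrack: best end state = 2; path = [2, 2, 2, 2]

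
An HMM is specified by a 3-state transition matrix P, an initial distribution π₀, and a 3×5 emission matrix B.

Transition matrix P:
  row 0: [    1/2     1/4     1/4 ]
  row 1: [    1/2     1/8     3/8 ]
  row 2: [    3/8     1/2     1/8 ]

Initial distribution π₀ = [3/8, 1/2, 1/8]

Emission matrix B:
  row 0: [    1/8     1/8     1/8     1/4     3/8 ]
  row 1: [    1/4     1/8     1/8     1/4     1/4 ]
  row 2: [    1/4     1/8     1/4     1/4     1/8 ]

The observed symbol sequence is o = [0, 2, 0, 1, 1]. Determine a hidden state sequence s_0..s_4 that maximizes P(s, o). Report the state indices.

t=0: δ = [4.688e-02, 1.250e-01, 3.125e-02]  (obs o_0=0)
t=1: δ = [7.812e-03, 1.953e-03, 1.172e-02]  ψ = [1, 1, 1]  (obs o_1=2)
t=2: δ = [5.493e-04, 1.465e-03, 4.883e-04]  ψ = [2, 2, 0]  (obs o_2=0)
t=3: δ = [9.155e-05, 3.052e-05, 6.866e-05]  ψ = [1, 2, 1]  (obs o_3=1)
t=4: δ = [5.722e-06, 4.292e-06, 2.861e-06]  ψ = [0, 2, 0]  (obs o_4=1)
backtrack: best end state = 0; path = [1, 2, 1, 0, 0]

path = [1, 2, 1, 0, 0]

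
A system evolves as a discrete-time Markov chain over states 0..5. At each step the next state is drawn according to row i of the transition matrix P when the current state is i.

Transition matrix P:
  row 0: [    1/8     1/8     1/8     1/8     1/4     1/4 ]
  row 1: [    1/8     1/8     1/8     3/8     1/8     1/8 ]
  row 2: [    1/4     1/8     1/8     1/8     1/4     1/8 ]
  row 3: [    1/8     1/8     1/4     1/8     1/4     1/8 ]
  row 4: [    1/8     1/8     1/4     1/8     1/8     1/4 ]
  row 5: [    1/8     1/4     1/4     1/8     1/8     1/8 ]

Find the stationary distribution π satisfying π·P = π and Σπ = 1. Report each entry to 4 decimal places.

π = [0.1487, 0.1459, 0.1895, 0.1615, 0.1875, 0.1670]

Balance equations π_j = Σ_i π_i·P[i][j]:
  π_0 = 1/8·π_0 + 1/8·π_1 + 1/4·π_2 + 1/8·π_3 + 1/8·π_4 + 1/8·π_5
  π_1 = 1/8·π_0 + 1/8·π_1 + 1/8·π_2 + 1/8·π_3 + 1/8·π_4 + 1/4·π_5
  π_2 = 1/8·π_0 + 1/8·π_1 + 1/8·π_2 + 1/4·π_3 + 1/4·π_4 + 1/4·π_5
  π_3 = 1/8·π_0 + 3/8·π_1 + 1/8·π_2 + 1/8·π_3 + 1/8·π_4 + 1/8·π_5
  π_4 = 1/4·π_0 + 1/8·π_1 + 1/4·π_2 + 1/4·π_3 + 1/8·π_4 + 1/8·π_5
  normalize: π_0 + π_1 + π_2 + π_3 + π_4 + π_5 = 1
Solving the linear system gives exactly π = [2117/14238, 2077/14238, 1349/7119, 2299/14238, 2669/14238, 1189/7119].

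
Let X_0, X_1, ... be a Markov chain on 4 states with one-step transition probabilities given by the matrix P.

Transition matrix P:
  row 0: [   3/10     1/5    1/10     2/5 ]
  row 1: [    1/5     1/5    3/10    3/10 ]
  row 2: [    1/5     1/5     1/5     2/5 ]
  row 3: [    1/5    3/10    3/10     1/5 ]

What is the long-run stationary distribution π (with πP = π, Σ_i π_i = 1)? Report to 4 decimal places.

Balance equations π_j = Σ_i π_i·P[i][j]:
  π_0 = 3/10·π_0 + 1/5·π_1 + 1/5·π_2 + 1/5·π_3
  π_1 = 1/5·π_0 + 1/5·π_1 + 1/5·π_2 + 3/10·π_3
  π_2 = 1/10·π_0 + 3/10·π_1 + 1/5·π_2 + 3/10·π_3
  normalize: π_0 + π_1 + π_2 + π_3 = 1
Solving the linear system gives exactly π = [2/9, 28/121, 23/99, 38/121].

π = [0.2222, 0.2314, 0.2323, 0.3140]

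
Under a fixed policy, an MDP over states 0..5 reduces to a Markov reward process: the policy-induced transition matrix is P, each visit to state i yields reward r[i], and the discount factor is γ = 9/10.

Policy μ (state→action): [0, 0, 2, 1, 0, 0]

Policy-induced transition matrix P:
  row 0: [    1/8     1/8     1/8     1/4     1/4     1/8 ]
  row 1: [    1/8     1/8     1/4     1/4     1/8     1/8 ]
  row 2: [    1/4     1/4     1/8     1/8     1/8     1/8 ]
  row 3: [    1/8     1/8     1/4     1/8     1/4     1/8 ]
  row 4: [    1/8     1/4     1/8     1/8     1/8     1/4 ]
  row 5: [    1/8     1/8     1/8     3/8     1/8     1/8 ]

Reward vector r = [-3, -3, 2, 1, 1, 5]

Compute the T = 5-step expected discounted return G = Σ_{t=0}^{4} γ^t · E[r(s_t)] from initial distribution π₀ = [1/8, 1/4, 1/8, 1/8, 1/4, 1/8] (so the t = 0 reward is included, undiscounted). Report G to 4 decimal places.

t=0: π = [0.1250, 0.2500, 0.1250, 0.1250, 0.2500, 0.1250], E[r] = 0.1250, γ^t·E[r] = 0.125000, running G = 0.125000
t=1: π = [0.1406, 0.1719, 0.1719, 0.2031, 0.1563, 0.1563], E[r] = 0.5469, γ^t·E[r] = 0.492188, running G = 0.617188
t=2: π = [0.1465, 0.1660, 0.1719, 0.2031, 0.1680, 0.1445], E[r] = 0.5000, γ^t·E[r] = 0.405000, running G = 1.022188
t=3: π = [0.1465, 0.1675, 0.1711, 0.2002, 0.1687, 0.1460], E[r] = 0.4993, γ^t·E[r] = 0.363966, running G = 1.386154
t=4: π = [0.1464, 0.1675, 0.1710, 0.2007, 0.1683, 0.1461], E[r] = 0.4998, γ^t·E[r] = 0.327930, running G = 1.714083

G = 1.7141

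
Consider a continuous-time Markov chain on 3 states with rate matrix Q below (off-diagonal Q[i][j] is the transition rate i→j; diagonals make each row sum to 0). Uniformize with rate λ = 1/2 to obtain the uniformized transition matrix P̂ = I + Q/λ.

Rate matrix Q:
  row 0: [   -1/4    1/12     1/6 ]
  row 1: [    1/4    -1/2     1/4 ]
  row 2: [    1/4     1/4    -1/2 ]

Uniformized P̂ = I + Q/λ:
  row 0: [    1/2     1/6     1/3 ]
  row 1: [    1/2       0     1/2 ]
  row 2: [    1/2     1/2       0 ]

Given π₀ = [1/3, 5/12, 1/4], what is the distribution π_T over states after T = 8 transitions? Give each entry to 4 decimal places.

π = [0.5000, 0.2225, 0.2775]

t=0: π = [0.3333, 0.4167, 0.2500]
t=1: π = [0.5000, 0.1806, 0.3194]
t=2: π = [0.5000, 0.2431, 0.2569]
t=3: π = [0.5000, 0.2118, 0.2882]
t=4: π = [0.5000, 0.2274, 0.2726]
t=5: π = [0.5000, 0.2196, 0.2804]
t=6: π = [0.5000, 0.2235, 0.2765]
t=7: π = [0.5000, 0.2216, 0.2784]
t=8: π = [0.5000, 0.2225, 0.2775]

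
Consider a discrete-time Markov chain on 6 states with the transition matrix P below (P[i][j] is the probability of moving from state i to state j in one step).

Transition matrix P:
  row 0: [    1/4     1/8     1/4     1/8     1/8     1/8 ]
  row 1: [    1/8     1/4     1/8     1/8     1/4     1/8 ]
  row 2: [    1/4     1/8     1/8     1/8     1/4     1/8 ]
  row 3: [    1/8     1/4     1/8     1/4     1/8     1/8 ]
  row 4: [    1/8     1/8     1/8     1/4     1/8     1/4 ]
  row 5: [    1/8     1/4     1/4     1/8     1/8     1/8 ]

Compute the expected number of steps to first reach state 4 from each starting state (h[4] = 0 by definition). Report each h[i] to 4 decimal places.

h = [5.8507, 5.1078, 5.2007, 5.8375, 0.0000, 5.7579]

First-step conditioning: h[4] = 0; for i ≠ 4, h[i] = 1 + Σ_k P[i][k]·h[k].
  h[0] = 1 + 1/4·h[0] + 1/8·h[1] + 1/4·h[2] + 1/8·h[3] + 1/8·h[5]
  h[1] = 1 + 1/8·h[0] + 1/4·h[1] + 1/8·h[2] + 1/8·h[3] + 1/8·h[5]
  h[2] = 1 + 1/4·h[0] + 1/8·h[1] + 1/8·h[2] + 1/8·h[3] + 1/8·h[5]
  h[3] = 1 + 1/8·h[0] + 1/4·h[1] + 1/8·h[2] + 1/4·h[3] + 1/8·h[5]
  h[5] = 1 + 1/8·h[0] + 1/4·h[1] + 1/4·h[2] + 1/8·h[3] + 1/8·h[5]
Solving the 5×5 linear system over states ≠ 4 gives exactly h = [392/67, 3080/603, 3136/603, 3520/603, 0, 3472/603] (h[4] = 0 is the target).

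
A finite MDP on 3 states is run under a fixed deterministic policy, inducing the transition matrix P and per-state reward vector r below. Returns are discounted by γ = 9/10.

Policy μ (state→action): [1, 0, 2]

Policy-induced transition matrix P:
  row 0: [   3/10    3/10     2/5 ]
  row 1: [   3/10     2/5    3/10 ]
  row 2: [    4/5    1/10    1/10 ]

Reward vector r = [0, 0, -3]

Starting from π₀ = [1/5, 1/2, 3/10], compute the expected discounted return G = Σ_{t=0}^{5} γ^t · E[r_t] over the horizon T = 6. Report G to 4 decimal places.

t=0: π = [0.2000, 0.5000, 0.3000], E[r] = -0.9000, γ^t·E[r] = -0.900000, running G = -0.900000
t=1: π = [0.4500, 0.2900, 0.2600], E[r] = -0.7800, γ^t·E[r] = -0.702000, running G = -1.602000
t=2: π = [0.4300, 0.2770, 0.2930], E[r] = -0.8790, γ^t·E[r] = -0.711990, running G = -2.313990
t=3: π = [0.4465, 0.2691, 0.2844], E[r] = -0.8532, γ^t·E[r] = -0.621983, running G = -2.935973
t=4: π = [0.4422, 0.2700, 0.2878], E[r] = -0.8633, γ^t·E[r] = -0.566418, running G = -3.502390
t=5: π = [0.4439, 0.2694, 0.2867], E[r] = -0.8600, γ^t·E[r] = -0.507820, running G = -4.010211

G = -4.0102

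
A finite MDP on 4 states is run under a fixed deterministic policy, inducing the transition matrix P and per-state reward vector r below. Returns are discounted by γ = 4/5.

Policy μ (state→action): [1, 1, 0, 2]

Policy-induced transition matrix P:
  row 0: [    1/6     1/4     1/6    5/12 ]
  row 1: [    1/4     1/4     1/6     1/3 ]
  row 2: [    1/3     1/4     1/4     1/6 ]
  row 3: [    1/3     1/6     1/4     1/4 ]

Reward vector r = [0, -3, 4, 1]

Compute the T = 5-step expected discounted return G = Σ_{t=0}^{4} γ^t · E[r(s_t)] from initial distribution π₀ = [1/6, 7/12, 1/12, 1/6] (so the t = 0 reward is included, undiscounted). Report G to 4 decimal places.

G = -0.2453

t=0: π = [0.1667, 0.5833, 0.0833, 0.1667], E[r] = -1.2500, γ^t·E[r] = -1.250000, running G = -1.250000
t=1: π = [0.2569, 0.2361, 0.1875, 0.3194], E[r] = 0.3611, γ^t·E[r] = 0.288889, running G = -0.961111
t=2: π = [0.2708, 0.2234, 0.2089, 0.2969], E[r] = 0.4624, γ^t·E[r] = 0.295926, running G = -0.665185
t=3: π = [0.2696, 0.2253, 0.2088, 0.2963], E[r] = 0.4558, γ^t·E[r] = 0.233383, running G = -0.431802
t=4: π = [0.2696, 0.2253, 0.2088, 0.2963], E[r] = 0.4554, γ^t·E[r] = 0.186548, running G = -0.245254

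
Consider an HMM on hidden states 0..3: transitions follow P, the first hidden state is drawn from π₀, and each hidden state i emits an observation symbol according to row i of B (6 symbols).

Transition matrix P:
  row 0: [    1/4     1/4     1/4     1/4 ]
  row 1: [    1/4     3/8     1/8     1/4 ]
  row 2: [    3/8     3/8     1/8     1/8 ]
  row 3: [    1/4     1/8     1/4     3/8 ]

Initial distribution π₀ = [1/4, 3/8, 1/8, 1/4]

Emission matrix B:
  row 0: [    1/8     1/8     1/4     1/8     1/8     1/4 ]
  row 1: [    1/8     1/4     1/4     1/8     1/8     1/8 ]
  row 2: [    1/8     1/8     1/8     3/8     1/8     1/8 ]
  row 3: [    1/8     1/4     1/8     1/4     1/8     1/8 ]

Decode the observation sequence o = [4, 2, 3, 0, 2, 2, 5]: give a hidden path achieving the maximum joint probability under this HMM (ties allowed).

t=0: δ = [3.125e-02, 4.688e-02, 1.562e-02, 3.125e-02]  (obs o_0=4)
t=1: δ = [2.930e-03, 4.395e-03, 9.766e-04, 1.465e-03]  ψ = [1, 1, 0, 1]  (obs o_1=2)
t=2: δ = [1.373e-04, 2.060e-04, 2.747e-04, 2.747e-04]  ψ = [1, 1, 0, 1]  (obs o_2=3)
t=3: δ = [1.287e-05, 1.287e-05, 8.583e-06, 1.287e-05]  ψ = [2, 2, 3, 3]  (obs o_3=0)
t=4: δ = [8.047e-07, 1.207e-06, 4.023e-07, 6.035e-07]  ψ = [0, 1, 0, 3]  (obs o_4=2)
t=5: δ = [7.544e-08, 1.132e-07, 2.515e-08, 3.772e-08]  ψ = [1, 1, 0, 1]  (obs o_5=2)
t=6: δ = [7.072e-09, 5.304e-09, 2.357e-09, 3.536e-09]  ψ = [1, 1, 0, 1]  (obs o_6=5)
backtrack: best end state = 0; path = [1, 0, 2, 1, 1, 1, 0]

path = [1, 0, 2, 1, 1, 1, 0]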